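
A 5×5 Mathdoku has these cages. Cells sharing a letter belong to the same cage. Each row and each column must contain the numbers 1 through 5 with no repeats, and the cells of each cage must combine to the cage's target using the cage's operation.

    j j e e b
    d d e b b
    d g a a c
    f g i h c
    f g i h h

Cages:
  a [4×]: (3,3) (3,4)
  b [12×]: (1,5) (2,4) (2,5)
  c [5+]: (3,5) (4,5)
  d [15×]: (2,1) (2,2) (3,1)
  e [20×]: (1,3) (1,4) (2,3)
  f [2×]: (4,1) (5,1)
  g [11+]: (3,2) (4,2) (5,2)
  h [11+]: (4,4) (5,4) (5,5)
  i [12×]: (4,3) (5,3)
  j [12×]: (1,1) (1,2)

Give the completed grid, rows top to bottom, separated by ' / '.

4 3 5 2 1 / 5 1 2 3 4 / 3 5 1 4 2 / 1 2 4 5 3 / 2 4 3 1 5

In column 1, 4 can only go at (1,1), so (1,1) = 4.
4 is placed in row 1; hence (1,2) = 3.
Column 2 needs a 1, and only (2,2) is open for it.
Row 2 needs a 5, and only (2,1) is open for it.
5 is placed in column 1, leaving (3,1) = 3.
In row 3, 5 can only go at (3,2), so (3,2) = 5.
Row 3 needs a 2, and only (3,5) is open for it.
Column 5 already has 2; hence (1,5) = 1.
Cage c's pair has sum 5, leaving (4,5) = 3.
Row 1 already has 1, which forces (1,3) = 5.
Cage e has product 20, so (1,4) = 2.
Cage e has product 20, which forces (2,3) = 2.
Cage b has product 12, leaving (2,4) = 3.
Column 5 already has 3, leaving (2,5) = 4.
Row 4 already has 3, leaving (4,3) = 4.
Row 4 already has 4; hence (4,4) = 5.
The two cells of cage i must have product 12, which forces (5,3) = 3.
4 is placed in column 5, so (5,5) = 5.
4 is placed in column 3; hence (3,3) = 1.
Cage a's pair has product 4; hence (3,4) = 4.
Row 4 already has 4, which forces (4,2) = 2.
Cage g needs sum 11, which forces (5,2) = 4.
The 3 cells of cage h must have sum 11, so (5,4) = 1.
Row 4 now contains 2, which forces (4,1) = 1.
Row 5 already has 1, which forces (5,1) = 2.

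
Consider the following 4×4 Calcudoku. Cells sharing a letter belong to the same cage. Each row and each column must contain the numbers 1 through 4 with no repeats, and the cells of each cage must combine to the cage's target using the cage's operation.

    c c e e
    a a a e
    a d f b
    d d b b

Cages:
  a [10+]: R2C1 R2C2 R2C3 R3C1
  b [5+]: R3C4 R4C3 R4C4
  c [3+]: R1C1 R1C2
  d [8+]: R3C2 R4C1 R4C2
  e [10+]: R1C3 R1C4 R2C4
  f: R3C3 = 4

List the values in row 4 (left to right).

Cage f is a single given cell, so R3C3 = 4.
4 is placed in column 3, leaving R1C3 = 3.
Cage e has sum 10; hence R1C4 = 4.
Cage e needs sum 10; hence R2C4 = 3.
Column 4 already has 3, leaving R4C4 = 1.
Cage a needs sum 10, which forces R3C1 = 3.
Column 4 now contains 1; hence R3C4 = 2.
1 is placed in row 4; hence R4C3 = 2.
Column 3 now contains 2; hence R2C3 = 1.
Row 3 now contains 2, which forces R3C2 = 1.
Row 4 already has 2, leaving R4C1 = 4.
The 3 cells of cage d must have sum 8, so R4C2 = 3.
Cage c's pair has sum 3, leaving R1C1 = 1.
1 is placed in column 2, so R1C2 = 2.
4 is placed in column 1, which forces R2C1 = 2.
Cage a has sum 10; hence R2C2 = 4.
Filled in: 1 2 3 4 / 2 4 1 3 / 3 1 4 2 / 4 3 2 1.

4 3 2 1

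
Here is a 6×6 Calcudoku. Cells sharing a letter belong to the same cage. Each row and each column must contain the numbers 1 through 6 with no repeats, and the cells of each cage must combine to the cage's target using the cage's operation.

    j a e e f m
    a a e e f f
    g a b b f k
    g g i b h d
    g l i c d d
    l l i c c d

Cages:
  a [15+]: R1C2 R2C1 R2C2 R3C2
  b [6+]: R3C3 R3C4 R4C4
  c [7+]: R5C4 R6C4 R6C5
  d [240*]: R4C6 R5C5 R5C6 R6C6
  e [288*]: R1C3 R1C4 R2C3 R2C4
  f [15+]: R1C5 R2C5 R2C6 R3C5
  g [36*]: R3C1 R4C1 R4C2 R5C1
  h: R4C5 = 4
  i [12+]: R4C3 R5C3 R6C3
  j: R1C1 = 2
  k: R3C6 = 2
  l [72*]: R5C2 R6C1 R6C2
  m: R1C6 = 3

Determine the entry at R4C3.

5

J is a freebie; hence R1C1 = 2.
Cage m is a single given cell; hence R1C6 = 3.
K is a freebie, which forces R3C6 = 2.
Cage h is a single given cell, leaving R4C5 = 4.
Cage d needs product 240; hence R5C5 = 2.
Column 1 needs a 5, and only R2C1 is open for it.
The only place for 5 in column 4 is R6C4.
Cage c needs sum 7, leaving R5C4 = 1.
Cage c has sum 7, which forces R6C5 = 1.
The 4 cells of cage f must have sum 15, which forces R2C6 = 1.
Cage b has sum 6, leaving R3C3 = 1.
The 3 cells of cage b must have sum 6, so R3C4 = 3.
Column 4 already has 1; hence R4C4 = 2.
The 4 cells of cage a must have sum 15; hence R1C2 = 1.
The 4 cells of cage f must have sum 15; hence R2C5 = 3.
Cage g needs product 36, which forces R3C1 = 4.
Cage g needs product 36, which forces R4C1 = 1.
Row 4 now contains 2, leaving R4C2 = 3.
Cage g needs product 36, so R5C1 = 3.
3 is placed in column 1, so R6C1 = 6.
6 is placed in row 6, leaving R6C6 = 4.
Cage e has product 288, which forces R1C3 = 6.
Cage e has product 288, which forces R1C4 = 4.
Row 1 now contains 6, so R1C5 = 5.
Row 2 already has 3; hence R2C2 = 4.
Row 2 already has 3; hence R2C3 = 2.
Cage e needs product 288; hence R2C4 = 6.
Cage a has sum 15, which forces R3C2 = 5.
Column 5 already has 5, leaving R3C5 = 6.
Column 3 already has 6, so R4C3 = 5.
Row 4 now contains 5, leaving R4C6 = 6.
The 3 cells of cage l must have product 72, which forces R5C2 = 6.
Cage i needs sum 12, so R5C3 = 4.
Column 6 already has 6; hence R5C6 = 5.
Row 6 now contains 4, which forces R6C2 = 2.
Column 3 now contains 2; hence R6C3 = 3.
The full grid is 2 1 6 4 5 3 / 5 4 2 6 3 1 / 4 5 1 3 6 2 / 1 3 5 2 4 6 / 3 6 4 1 2 5 / 6 2 3 5 1 4.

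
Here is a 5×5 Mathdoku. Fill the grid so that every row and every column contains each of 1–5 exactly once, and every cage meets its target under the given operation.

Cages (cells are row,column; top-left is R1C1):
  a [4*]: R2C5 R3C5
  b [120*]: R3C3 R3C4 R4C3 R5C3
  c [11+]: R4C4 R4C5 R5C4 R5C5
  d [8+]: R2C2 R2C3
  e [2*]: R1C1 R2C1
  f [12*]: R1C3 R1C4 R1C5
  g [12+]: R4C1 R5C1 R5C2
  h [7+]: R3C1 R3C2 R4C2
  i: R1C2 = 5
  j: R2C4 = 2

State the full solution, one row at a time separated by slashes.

Cage i is a single given cell; hence R1C2 = 5.
Column 2 already has 5, which forces R2C2 = 3.
3 is placed in row 2, which forces R2C3 = 5.
Cage j is a single given cell, which forces R2C4 = 2.
Column 2 now contains 3, so R5C2 = 4.
Cage e's pair has product 2, which forces R1C1 = 2.
Row 2 already has 2, leaving R2C1 = 1.
Row 2 already has 1, so R2C5 = 4.
The 3 cells of cage h must have sum 7, which forces R3C1 = 4.
Cage b has product 120, which forces R3C4 = 5.
Column 5 already has 4, so R3C5 = 1.
Column 5 now contains 1, leaving R1C5 = 3.
Row 3 already has 1, leaving R3C2 = 2.
Row 3 now contains 2; hence R3C3 = 3.
Cage h needs sum 7, leaving R4C2 = 1.
Cage b needs product 120, which forces R4C3 = 4.
Row 4 already has 1, so R4C4 = 3.
Column 3 now contains 3, so R5C3 = 2.
Column 4 already has 3, which forces R5C4 = 1.
Row 5 already has 2, which forces R5C5 = 5.
4 is placed in column 3, so R1C3 = 1.
1 is placed in column 4; hence R1C4 = 4.
Row 4 already has 3; hence R4C1 = 5.
5 is placed in column 5, leaving R4C5 = 2.
Row 5 already has 5, leaving R5C1 = 3.

2 5 1 4 3 / 1 3 5 2 4 / 4 2 3 5 1 / 5 1 4 3 2 / 3 4 2 1 5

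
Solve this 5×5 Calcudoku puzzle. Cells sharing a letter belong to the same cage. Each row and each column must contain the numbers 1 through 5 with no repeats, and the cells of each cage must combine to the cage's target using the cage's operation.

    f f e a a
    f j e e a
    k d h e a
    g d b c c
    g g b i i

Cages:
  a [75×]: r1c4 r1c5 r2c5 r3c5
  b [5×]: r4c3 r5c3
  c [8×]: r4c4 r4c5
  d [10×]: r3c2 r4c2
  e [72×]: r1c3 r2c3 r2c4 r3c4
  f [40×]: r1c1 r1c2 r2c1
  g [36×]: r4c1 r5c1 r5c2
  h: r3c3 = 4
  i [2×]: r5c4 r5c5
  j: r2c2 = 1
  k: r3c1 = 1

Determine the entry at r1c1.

Cage a needs product 75, so r1c4 = 5.
J is a freebie, so r2c2 = 1.
Cage k is given; hence r3c1 = 1.
H is a freebie; hence r3c3 = 4.
Cage g needs product 36, which forces r4c1 = 3.
The 3 cells of cage g must have product 36; hence r5c1 = 4.
Cage g needs product 36; hence r5c2 = 3.
Column 1 now contains 4, leaving r1c1 = 2.
Cage f has product 40, which forces r1c2 = 4.
2 is placed in row 1, so r1c3 = 3.
Cage a has product 75; hence r1c5 = 1.
Cage f has product 40, which forces r2c1 = 5.
Column 3 now contains 3, leaving r2c3 = 2.
Cage e has product 72, so r2c4 = 4.
5 is placed in row 2; hence r2c5 = 3.
Cage e has product 72, which forces r3c4 = 3.
3 is placed in column 5, leaving r3c5 = 5.
Column 4 already has 4; hence r4c4 = 2.
Row 4 already has 2; hence r4c5 = 4.
2 is placed in column 4, which forces r5c4 = 1.
1 is placed in column 5, so r5c5 = 2.
Row 3 now contains 5; hence r3c2 = 2.
Row 4 already has 2, which forces r4c2 = 5.
Cage b needs two cells with product 5; hence r4c3 = 1.
Row 5 already has 1, which forces r5c3 = 5.
The full grid is 2 4 3 5 1 / 5 1 2 4 3 / 1 2 4 3 5 / 3 5 1 2 4 / 4 3 5 1 2.

2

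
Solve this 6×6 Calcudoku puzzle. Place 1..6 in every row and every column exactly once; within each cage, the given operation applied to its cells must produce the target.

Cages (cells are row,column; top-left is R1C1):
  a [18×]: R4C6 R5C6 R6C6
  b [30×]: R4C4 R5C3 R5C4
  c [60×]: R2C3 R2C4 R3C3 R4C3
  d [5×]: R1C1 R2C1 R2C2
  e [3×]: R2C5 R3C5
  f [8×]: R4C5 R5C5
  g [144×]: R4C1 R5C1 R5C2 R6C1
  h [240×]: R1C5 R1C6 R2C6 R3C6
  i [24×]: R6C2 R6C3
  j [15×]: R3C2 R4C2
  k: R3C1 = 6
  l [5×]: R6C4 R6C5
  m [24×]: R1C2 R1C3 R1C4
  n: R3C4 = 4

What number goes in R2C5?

3

Cage d has product 5, which forces R1C1 = 1.
Cage d has product 5, leaving R2C1 = 5.
Cage d needs product 5, so R2C2 = 1.
Row 2 now contains 1, leaving R2C5 = 3.
K is a freebie; hence R3C1 = 6.
Cage n is a single given cell, which forces R3C4 = 4.
3 is placed in column 5, which forces R3C5 = 1.
1 is placed in column 5, leaving R6C5 = 5.
Cage c needs product 60; hence R3C3 = 5.
Cage c needs product 60, so R4C3 = 1.
The 4 cells of cage g must have product 144, which forces R5C2 = 6.
Column 2 already has 6, which forces R6C2 = 4.
Row 6 already has 4, so R6C3 = 6.
Row 6 now contains 5, so R6C4 = 1.
1 is placed in row 6, leaving R6C6 = 3.
Cage m needs product 24; hence R1C3 = 4.
4 is placed in row 1, which forces R1C5 = 6.
The 4 cells of cage h must have product 240, which forces R1C6 = 5.
Column 3 already has 6, so R2C3 = 2.
Cage c needs product 60, so R2C4 = 6.
Row 2 now contains 6, leaving R2C6 = 4.
Row 3 now contains 5, leaving R3C2 = 3.
Column 6 now contains 3, leaving R3C6 = 2.
Cage j needs two cells with product 15, leaving R4C2 = 5.
Column 6 now contains 3, so R4C6 = 6.
Column 3 already has 2, leaving R5C3 = 3.
Column 6 now contains 3, which forces R5C6 = 1.
Row 6 already has 3, leaving R6C1 = 2.
Column 2 now contains 3; hence R1C2 = 2.
The 3 cells of cage m must have product 24, so R1C4 = 3.
Cage g has product 144, which forces R4C1 = 3.
The 3 cells of cage b must have product 30, which forces R4C4 = 2.
Row 4 already has 2, which forces R4C5 = 4.
Row 5 already has 3, so R5C1 = 4.
Cage b has product 30, which forces R5C4 = 5.
Column 5 now contains 4, leaving R5C5 = 2.
Filled in: 1 2 4 3 6 5 / 5 1 2 6 3 4 / 6 3 5 4 1 2 / 3 5 1 2 4 6 / 4 6 3 5 2 1 / 2 4 6 1 5 3.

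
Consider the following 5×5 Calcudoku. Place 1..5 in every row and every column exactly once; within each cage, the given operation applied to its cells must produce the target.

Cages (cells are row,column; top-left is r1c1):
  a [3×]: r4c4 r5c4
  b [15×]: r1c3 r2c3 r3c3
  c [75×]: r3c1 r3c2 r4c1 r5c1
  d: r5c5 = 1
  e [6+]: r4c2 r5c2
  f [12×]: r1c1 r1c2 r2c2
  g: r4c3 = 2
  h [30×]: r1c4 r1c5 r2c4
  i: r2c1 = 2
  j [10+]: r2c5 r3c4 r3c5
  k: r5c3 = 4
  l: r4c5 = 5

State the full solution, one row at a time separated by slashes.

4 1 5 2 3 / 2 3 1 5 4 / 1 5 3 4 2 / 3 4 2 1 5 / 5 2 4 3 1

I is a freebie; hence r2c1 = 2.
The 4 cells of cage c must have product 75; hence r3c2 = 5.
Cage g is given; hence r4c3 = 2.
Cage l is a single given cell, so r4c5 = 5.
Cage k is a single given cell, so r5c3 = 4.
D is a freebie, which forces r5c5 = 1.
The two cells of cage e must have sum 6, so r4c2 = 4.
The two cells of cage a must have product 3, which forces r4c4 = 1.
The 4 cells of cage c must have product 75, so r5c1 = 5.
Row 5 already has 1, leaving r5c2 = 2.
Row 5 already has 1; hence r5c4 = 3.
Cage f has product 12; hence r1c1 = 4.
Cage h needs product 30, so r1c4 = 2.
The 3 cells of cage h must have product 30, which forces r1c5 = 3.
Column 4 already has 3, which forces r2c4 = 5.
The 3 cells of cage j must have sum 10, leaving r2c5 = 4.
Cage c has product 75, which forces r3c1 = 1.
1 is placed in row 3, so r3c3 = 3.
Column 4 already has 3, leaving r3c4 = 4.
The 3 cells of cage j must have sum 10, leaving r3c5 = 2.
Row 4 now contains 1; hence r4c1 = 3.
Row 1 already has 3, leaving r1c2 = 1.
Cage b needs product 15, which forces r1c3 = 5.
The 3 cells of cage f must have product 12, leaving r2c2 = 3.
Column 3 now contains 3, so r2c3 = 1.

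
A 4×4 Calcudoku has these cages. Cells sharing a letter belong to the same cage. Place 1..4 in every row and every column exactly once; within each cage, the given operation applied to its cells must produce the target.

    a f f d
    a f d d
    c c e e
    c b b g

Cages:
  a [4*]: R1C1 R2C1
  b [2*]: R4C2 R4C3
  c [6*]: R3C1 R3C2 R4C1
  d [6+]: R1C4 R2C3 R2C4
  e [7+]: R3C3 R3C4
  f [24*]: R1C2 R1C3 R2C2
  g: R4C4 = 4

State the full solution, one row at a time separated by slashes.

G is a freebie, leaving R4C4 = 4.
Cage e needs two cells with sum 7, so R3C3 = 4.
Column 4 already has 4; hence R3C4 = 3.
Cage d needs sum 6, leaving R2C3 = 3.
The 3 cells of cage c must have product 6, leaving R4C1 = 3.
The 3 cells of cage f must have product 24, so R1C2 = 3.
3 is placed in column 3; hence R1C3 = 2.
Row 1 now contains 2, so R1C4 = 1.
The 3 cells of cage f must have product 24, which forces R2C2 = 4.
Column 4 already has 1, which forces R2C4 = 2.
Column 3 already has 2, leaving R4C3 = 1.
Row 1 already has 1; hence R1C1 = 4.
4 is placed in row 2, which forces R2C1 = 1.
1 is placed in column 1, so R3C1 = 2.
2 is placed in row 3, so R3C2 = 1.
1 is placed in row 4, leaving R4C2 = 2.

4 3 2 1 / 1 4 3 2 / 2 1 4 3 / 3 2 1 4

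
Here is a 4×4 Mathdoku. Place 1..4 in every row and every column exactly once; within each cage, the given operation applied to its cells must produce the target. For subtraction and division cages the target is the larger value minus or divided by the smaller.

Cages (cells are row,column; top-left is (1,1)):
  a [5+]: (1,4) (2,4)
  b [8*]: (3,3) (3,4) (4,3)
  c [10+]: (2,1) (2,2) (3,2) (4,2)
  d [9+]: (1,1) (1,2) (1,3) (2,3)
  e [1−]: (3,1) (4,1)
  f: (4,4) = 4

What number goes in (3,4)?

Cage f is given, leaving (4,4) = 4.
Cage b has product 8, which forces (3,3) = 4.
Column 4 needs a 1, and only (3,4) is open for it.
Cage b has product 8, which forces (4,3) = 2.
Cage e needs two cells with difference 1, which forces (3,1) = 2.
2 is placed in row 3, which forces (3,2) = 3.
Column 2 now contains 3, so (4,2) = 1.
Cage c needs sum 10, so (2,1) = 4.
Cage c needs sum 10, which forces (2,2) = 2.
Row 2 now contains 2, which forces (2,4) = 3.
Row 4 already has 1, so (4,1) = 3.
Column 1 now contains 3, so (1,1) = 1.
Column 2 now contains 2, so (1,2) = 4.
The 4 cells of cage d must have sum 9, so (1,3) = 3.
Column 4 now contains 3, which forces (1,4) = 2.
Row 2 already has 3, leaving (2,3) = 1.
The full grid is 1 4 3 2 / 4 2 1 3 / 2 3 4 1 / 3 1 2 4.

1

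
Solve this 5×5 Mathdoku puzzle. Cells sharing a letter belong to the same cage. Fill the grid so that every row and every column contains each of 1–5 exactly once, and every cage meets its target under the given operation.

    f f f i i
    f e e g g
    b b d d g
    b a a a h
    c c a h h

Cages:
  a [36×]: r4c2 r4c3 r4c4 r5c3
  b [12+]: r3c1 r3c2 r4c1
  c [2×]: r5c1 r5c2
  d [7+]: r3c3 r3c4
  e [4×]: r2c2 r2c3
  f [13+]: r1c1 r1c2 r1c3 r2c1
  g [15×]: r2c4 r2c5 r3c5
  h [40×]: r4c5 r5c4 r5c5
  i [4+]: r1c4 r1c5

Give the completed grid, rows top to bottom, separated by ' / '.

Cage a needs product 36, leaving r5c3 = 3.
In row 2, 2 can only go at r2c1, so r2c1 = 2.
Column 1 now contains 2, so r5c1 = 1.
Cage c's pair has product 2, which forces r5c2 = 2.
Cage f needs sum 13, so r1c3 = 2.
Cage h needs product 40, so r4c5 = 2.
In row 3, 1 can only go at r3c5, so r3c5 = 1.
The two cells of cage i must have sum 4, leaving r1c4 = 1.
Column 5 already has 1, leaving r1c5 = 3.
Column 5 now contains 3, leaving r2c5 = 5.
Column 5 already has 5, which forces r5c5 = 4.
5 is placed in row 2; hence r2c4 = 3.
3 is placed in column 4, leaving r3c4 = 2.
3 is placed in column 4, so r4c4 = 4.
Row 5 now contains 4; hence r5c4 = 5.
The two cells of cage d must have sum 7; hence r3c3 = 5.
Cage a has product 36, so r4c2 = 3.
Row 4 already has 4, which forces r4c3 = 1.
Cage e's pair has product 4, leaving r2c2 = 1.
1 is placed in column 3, leaving r2c3 = 4.
The 3 cells of cage b must have sum 12; hence r3c1 = 3.
Column 2 now contains 3, so r3c2 = 4.
3 is placed in row 4, so r4c1 = 5.
Column 1 now contains 5, so r1c1 = 4.
Column 2 now contains 4, which forces r1c2 = 5.

4 5 2 1 3 / 2 1 4 3 5 / 3 4 5 2 1 / 5 3 1 4 2 / 1 2 3 5 4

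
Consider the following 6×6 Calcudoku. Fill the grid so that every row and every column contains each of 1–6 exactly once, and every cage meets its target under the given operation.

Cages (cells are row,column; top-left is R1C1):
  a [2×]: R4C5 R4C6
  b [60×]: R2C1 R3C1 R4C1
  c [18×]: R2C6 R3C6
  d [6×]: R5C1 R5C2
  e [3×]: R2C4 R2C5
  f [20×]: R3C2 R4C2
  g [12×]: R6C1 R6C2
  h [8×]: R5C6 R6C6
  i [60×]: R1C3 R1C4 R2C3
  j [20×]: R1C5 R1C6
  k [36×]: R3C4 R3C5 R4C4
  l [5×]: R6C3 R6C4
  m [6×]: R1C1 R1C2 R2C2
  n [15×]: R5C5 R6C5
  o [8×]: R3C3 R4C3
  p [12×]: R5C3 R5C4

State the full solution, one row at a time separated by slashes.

1 3 6 2 4 5 / 4 2 5 3 1 6 / 5 4 2 1 6 3 / 3 5 4 6 2 1 / 6 1 3 4 5 2 / 2 6 1 5 3 4

The only place for 1 in row 3 is R3C4.
1 is placed in column 4, so R2C4 = 3.
Cage e's pair has product 3, which forces R2C5 = 1.
Row 2 now contains 3, leaving R2C6 = 6.
The 3 cells of cage k must have product 36, leaving R3C5 = 6.
6 is placed in column 6, so R3C6 = 3.
Cage k needs product 36, which forces R4C4 = 6.
1 is placed in column 5, so R4C5 = 2.
2 is placed in row 4, leaving R4C6 = 1.
Cage l needs two cells with product 5, leaving R6C3 = 1.
1 is placed in column 4, leaving R6C4 = 5.
5 is placed in row 6, leaving R6C5 = 3.
Row 2 now contains 1; hence R2C2 = 2.
Cage i needs product 60, so R2C3 = 5.
Cage o needs two cells with product 8, so R3C3 = 2.
Cage b needs product 60, so R4C1 = 3.
2 is placed in row 4, so R4C3 = 4.
Column 5 now contains 3; hence R5C5 = 5.
2 is placed in column 2, so R6C2 = 6.
Column 1 now contains 3; hence R1C1 = 1.
Cage m needs product 6, so R1C2 = 3.
3 is placed in row 1, leaving R1C3 = 6.
5 is placed in column 5, so R1C5 = 4.
The two cells of cage j must have product 20, leaving R1C6 = 5.
Row 2 now contains 5, leaving R2C1 = 4.
Cage b has product 60; hence R3C1 = 5.
Cage f needs two cells with product 20, so R3C2 = 4.
4 is placed in row 4, leaving R4C2 = 5.
Column 2 already has 3, leaving R5C2 = 1.
6 is placed in column 3, which forces R5C3 = 3.
Row 6 already has 6, which forces R6C1 = 2.
2 is placed in row 6; hence R6C6 = 4.
4 is placed in row 1; hence R1C4 = 2.
Column 1 now contains 2, leaving R5C1 = 6.
Cage p needs two cells with product 12; hence R5C4 = 4.
Column 6 already has 4, so R5C6 = 2.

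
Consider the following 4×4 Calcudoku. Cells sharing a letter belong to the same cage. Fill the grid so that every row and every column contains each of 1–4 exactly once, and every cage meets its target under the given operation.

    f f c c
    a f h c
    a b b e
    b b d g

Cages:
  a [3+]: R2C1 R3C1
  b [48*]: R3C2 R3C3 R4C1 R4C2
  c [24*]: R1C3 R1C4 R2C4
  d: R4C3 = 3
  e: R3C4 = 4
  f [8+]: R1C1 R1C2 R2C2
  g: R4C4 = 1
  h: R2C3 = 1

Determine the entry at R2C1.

2

Cage h is given, so R2C3 = 1.
E is a freebie; hence R3C4 = 4.
D is a freebie, leaving R4C3 = 3.
Cage g is given, which forces R4C4 = 1.
Cage c needs product 24, so R1C3 = 4.
1 is placed in row 2; hence R2C1 = 2.
Row 2 now contains 2, which forces R2C4 = 3.
The two cells of cage a must have sum 3; hence R3C1 = 1.
Cage b needs product 48; hence R3C2 = 3.
Column 3 now contains 3, leaving R3C3 = 2.
2 is placed in column 1; hence R4C1 = 4.
4 is placed in row 4, so R4C2 = 2.
1 is placed in column 1; hence R1C1 = 3.
Column 2 already has 2, which forces R1C2 = 1.
3 is placed in column 4, so R1C4 = 2.
Row 2 now contains 3, leaving R2C2 = 4.
Completed grid: 3 1 4 2 / 2 4 1 3 / 1 3 2 4 / 4 2 3 1.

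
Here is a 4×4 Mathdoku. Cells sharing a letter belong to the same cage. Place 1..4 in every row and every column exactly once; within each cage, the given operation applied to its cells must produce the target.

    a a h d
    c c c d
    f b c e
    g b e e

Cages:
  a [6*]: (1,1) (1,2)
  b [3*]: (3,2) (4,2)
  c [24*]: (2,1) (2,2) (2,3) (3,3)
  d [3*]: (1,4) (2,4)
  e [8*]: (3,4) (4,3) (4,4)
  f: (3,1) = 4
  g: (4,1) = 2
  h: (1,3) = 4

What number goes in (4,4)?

4

H is a freebie, leaving (1,3) = 4.
Cage f is given; hence (3,1) = 4.
Cage g is given, leaving (4,1) = 2.
Row 4 already has 2, leaving (4,3) = 1.
Row 4 already has 1, so (4,4) = 4.
2 is placed in column 1; hence (1,1) = 3.
Cage a needs two cells with product 6; hence (1,2) = 2.
3 is placed in row 1; hence (1,4) = 1.
The 4 cells of cage c must have product 24, leaving (2,1) = 1.
Cage c needs product 24, which forces (2,2) = 4.
Column 4 now contains 1, which forces (2,4) = 3.
Cage b's pair has product 3, which forces (3,2) = 1.
The 3 cells of cage e must have product 8, which forces (3,4) = 2.
Row 4 already has 1, so (4,2) = 3.
Row 2 already has 3, which forces (2,3) = 2.
2 is placed in row 3; hence (3,3) = 3.
Filled in: 3 2 4 1 / 1 4 2 3 / 4 1 3 2 / 2 3 1 4.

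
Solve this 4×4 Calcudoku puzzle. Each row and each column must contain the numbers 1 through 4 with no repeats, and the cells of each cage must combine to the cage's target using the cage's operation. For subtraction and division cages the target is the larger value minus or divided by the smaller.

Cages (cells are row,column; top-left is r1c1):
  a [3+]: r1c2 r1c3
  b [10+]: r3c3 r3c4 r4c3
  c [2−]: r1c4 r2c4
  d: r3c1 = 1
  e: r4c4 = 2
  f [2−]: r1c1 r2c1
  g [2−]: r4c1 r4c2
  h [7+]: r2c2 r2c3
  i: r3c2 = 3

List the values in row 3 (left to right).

1 3 2 4

Cage d is given; hence r3c1 = 1.
I is a freebie, leaving r3c2 = 3.
Row 3 now contains 3, so r3c4 = 4.
Cage e is a single given cell, so r4c4 = 2.
Column 2 now contains 3, which forces r2c2 = 4.
The two cells of cage h must have sum 7; hence r2c3 = 3.
Row 2 now contains 3, so r2c4 = 1.
4 is placed in row 3, leaving r3c3 = 2.
Cage g needs two cells with difference 2, so r4c1 = 3.
Cage g's pair has difference 2, leaving r4c2 = 1.
Cage b has sum 10, so r4c3 = 4.
Cage f needs two cells with difference 2, leaving r1c1 = 4.
1 is placed in column 2; hence r1c2 = 2.
Column 3 already has 2; hence r1c3 = 1.
Column 4 already has 1, so r1c4 = 3.
Row 2 now contains 4, leaving r2c1 = 2.
The full grid is 4 2 1 3 / 2 4 3 1 / 1 3 2 4 / 3 1 4 2.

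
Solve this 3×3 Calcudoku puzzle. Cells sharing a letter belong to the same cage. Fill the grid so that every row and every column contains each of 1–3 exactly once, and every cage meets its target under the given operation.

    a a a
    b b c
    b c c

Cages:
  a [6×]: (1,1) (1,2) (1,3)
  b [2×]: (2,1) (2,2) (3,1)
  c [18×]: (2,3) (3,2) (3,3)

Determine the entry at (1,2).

2

The 3 cells of cage b must have product 2, leaving (2,1) = 2.
Cage b has product 2, which forces (2,2) = 1.
Cage c needs product 18, which forces (2,3) = 3.
Cage b needs product 2, which forces (3,1) = 1.
The 3 cells of cage c must have product 18, leaving (3,2) = 3.
The 3 cells of cage c must have product 18, so (3,3) = 2.
1 is placed in column 1; hence (1,1) = 3.
Column 2 already has 3, leaving (1,2) = 2.
Column 3 already has 2; hence (1,3) = 1.
The full grid is 3 2 1 / 2 1 3 / 1 3 2.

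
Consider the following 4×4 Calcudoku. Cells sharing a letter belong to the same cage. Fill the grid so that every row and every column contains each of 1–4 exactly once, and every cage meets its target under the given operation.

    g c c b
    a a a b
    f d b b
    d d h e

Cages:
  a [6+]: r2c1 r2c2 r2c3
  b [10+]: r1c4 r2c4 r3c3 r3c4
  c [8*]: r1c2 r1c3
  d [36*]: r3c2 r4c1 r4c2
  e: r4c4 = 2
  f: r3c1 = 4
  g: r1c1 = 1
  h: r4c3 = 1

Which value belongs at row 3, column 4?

1

Cage g is given, so r1c1 = 1.
Cage f is given; hence r3c1 = 4.
Cage d needs product 36, which forces r3c2 = 3.
Cage d needs product 36, so r4c1 = 3.
Cage d has product 36, which forces r4c2 = 4.
Cage h is given, so r4c3 = 1.
Cage e is given, leaving r4c4 = 2.
Column 2 now contains 4, leaving r1c2 = 2.
Cage c needs two cells with product 8, leaving r1c3 = 4.
4 is placed in row 1, so r1c4 = 3.
Column 1 already has 3, which forces r2c1 = 2.
The 3 cells of cage a must have sum 6; hence r2c2 = 1.
Cage a needs sum 6, which forces r2c3 = 3.
Column 4 already has 3, so r2c4 = 4.
Column 3 already has 1; hence r3c3 = 2.
Column 4 already has 2, which forces r3c4 = 1.
The full grid is 1 2 4 3 / 2 1 3 4 / 4 3 2 1 / 3 4 1 2.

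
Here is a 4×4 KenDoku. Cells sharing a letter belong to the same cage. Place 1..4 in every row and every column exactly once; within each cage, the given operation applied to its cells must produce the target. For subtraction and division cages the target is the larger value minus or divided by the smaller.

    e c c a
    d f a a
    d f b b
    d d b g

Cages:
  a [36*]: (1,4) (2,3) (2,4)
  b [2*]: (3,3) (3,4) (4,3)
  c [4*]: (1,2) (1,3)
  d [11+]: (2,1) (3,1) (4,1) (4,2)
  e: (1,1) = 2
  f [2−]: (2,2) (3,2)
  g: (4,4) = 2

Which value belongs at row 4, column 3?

Cage e is given, which forces (1,1) = 2.
The 3 cells of cage a must have product 36, leaving (1,4) = 3.
Cage a has product 36, so (2,3) = 3.
The 3 cells of cage a must have product 36, leaving (2,4) = 4.
The 3 cells of cage b must have product 2, leaving (3,3) = 2.
Cage b needs product 2, leaving (3,4) = 1.
Cage b has product 2, leaving (4,3) = 1.
Cage g is given; hence (4,4) = 2.
Cage c's pair has product 4, so (1,2) = 1.
1 is placed in column 3, leaving (1,3) = 4.
4 is placed in row 2, so (2,1) = 1.
Column 2 now contains 1, leaving (2,2) = 2.
Cage d has sum 11, leaving (3,1) = 3.
3 is placed in row 3, leaving (3,2) = 4.
The 4 cells of cage d must have sum 11; hence (4,1) = 4.
Cage d has sum 11; hence (4,2) = 3.
Filled in: 2 1 4 3 / 1 2 3 4 / 3 4 2 1 / 4 3 1 2.

1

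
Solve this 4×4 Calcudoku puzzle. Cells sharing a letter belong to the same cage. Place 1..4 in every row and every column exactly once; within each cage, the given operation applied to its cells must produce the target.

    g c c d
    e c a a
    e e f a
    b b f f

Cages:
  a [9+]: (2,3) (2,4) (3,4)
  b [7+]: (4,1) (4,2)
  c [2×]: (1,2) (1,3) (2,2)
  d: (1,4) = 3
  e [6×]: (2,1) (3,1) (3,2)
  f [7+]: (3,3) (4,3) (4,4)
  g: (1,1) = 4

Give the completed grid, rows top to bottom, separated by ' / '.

4 2 1 3 / 2 1 3 4 / 1 3 4 2 / 3 4 2 1

Cage g is given, which forces (1,1) = 4.
Cage c has product 2, which forces (1,2) = 2.
Cage c has product 2, so (1,3) = 1.
Cage d is given; hence (1,4) = 3.
The 3 cells of cage c must have product 2, so (2,2) = 1.
Column 2 already has 1, leaving (3,2) = 3.
4 is placed in column 1, so (4,1) = 3.
3 is placed in column 2, so (4,2) = 4.
Row 4 now contains 4, so (4,3) = 2.
2 is placed in row 4, leaving (4,4) = 1.
Column 1 now contains 3, leaving (2,1) = 2.
Cage a needs sum 9, which forces (2,3) = 3.
2 is placed in row 2, so (2,4) = 4.
Cage e needs product 6, leaving (3,1) = 1.
Column 3 now contains 2, which forces (3,3) = 4.
Column 4 now contains 4, which forces (3,4) = 2.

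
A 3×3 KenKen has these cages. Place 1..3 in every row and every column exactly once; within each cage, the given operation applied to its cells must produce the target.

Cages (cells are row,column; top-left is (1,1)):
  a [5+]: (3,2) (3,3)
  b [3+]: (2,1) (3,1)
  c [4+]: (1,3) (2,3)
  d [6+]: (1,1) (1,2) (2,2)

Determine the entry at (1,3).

1

In row 3, 1 can only go at (3,1), so (3,1) = 1.
Column 1 now contains 1, so (2,1) = 2.
Column 1 now contains 2, which forces (1,1) = 3.
Cage d has sum 6; hence (1,2) = 2.
Row 1 already has 3, so (1,3) = 1.
Cage d has sum 6, leaving (2,2) = 1.
Column 3 already has 1, leaving (2,3) = 3.
Column 2 already has 2, which forces (3,2) = 3.
Column 3 already has 3, leaving (3,3) = 2.
The full grid is 3 2 1 / 2 1 3 / 1 3 2.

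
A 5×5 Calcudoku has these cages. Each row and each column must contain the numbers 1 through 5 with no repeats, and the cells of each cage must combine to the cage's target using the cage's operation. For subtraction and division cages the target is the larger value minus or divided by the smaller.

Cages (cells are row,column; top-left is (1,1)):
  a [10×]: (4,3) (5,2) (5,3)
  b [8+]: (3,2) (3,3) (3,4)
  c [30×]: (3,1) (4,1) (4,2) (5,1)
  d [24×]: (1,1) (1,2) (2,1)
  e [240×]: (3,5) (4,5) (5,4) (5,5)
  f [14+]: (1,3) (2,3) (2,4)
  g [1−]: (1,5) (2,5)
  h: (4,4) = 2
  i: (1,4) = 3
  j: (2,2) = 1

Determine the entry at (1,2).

Cage f has sum 14, leaving (1,3) = 5.
I is a freebie, so (1,4) = 3.
Cage j is a single given cell; hence (2,2) = 1.
The 3 cells of cage f must have sum 14; hence (2,3) = 4.
The 3 cells of cage f must have sum 14, so (2,4) = 5.
H is a freebie, so (4,4) = 2.
Cage e has product 240, which forces (5,4) = 4.
Cage d has product 24, which forces (2,1) = 3.
3 is placed in row 2, leaving (2,5) = 2.
4 is placed in column 4, which forces (3,4) = 1.
2 is placed in row 4, which forces (4,3) = 1.
Cage a has product 10, leaving (5,2) = 5.
Cage a has product 10, leaving (5,3) = 2.
Row 5 already has 5, so (5,5) = 3.
Cage g needs two cells with difference 1, so (1,5) = 1.
Cage c has product 30, so (3,1) = 2.
5 is placed in column 2, leaving (3,2) = 4.
Column 3 already has 2; hence (3,3) = 3.
Row 3 now contains 4; hence (3,5) = 5.
Row 4 now contains 1, which forces (4,1) = 5.
5 is placed in column 2, which forces (4,2) = 3.
Column 5 already has 5, leaving (4,5) = 4.
Row 5 now contains 2, leaving (5,1) = 1.
Column 1 already has 2, so (1,1) = 4.
Column 2 now contains 4, which forces (1,2) = 2.
Completed grid: 4 2 5 3 1 / 3 1 4 5 2 / 2 4 3 1 5 / 5 3 1 2 4 / 1 5 2 4 3.

2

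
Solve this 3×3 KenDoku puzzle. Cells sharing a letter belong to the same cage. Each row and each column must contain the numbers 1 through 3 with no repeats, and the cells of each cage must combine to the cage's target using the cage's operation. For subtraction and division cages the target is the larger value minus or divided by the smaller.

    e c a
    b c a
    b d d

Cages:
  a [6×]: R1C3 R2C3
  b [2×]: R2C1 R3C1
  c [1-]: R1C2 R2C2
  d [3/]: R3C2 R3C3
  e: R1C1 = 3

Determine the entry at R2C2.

2

Cage e is a single given cell, which forces R1C1 = 3.
3 is placed in row 1, leaving R1C3 = 2.
Column 3 now contains 2, leaving R2C3 = 3.
3 is placed in column 3, which forces R3C3 = 1.
Row 1 now contains 2; hence R1C2 = 1.
Cage b needs two cells with product 2; hence R2C1 = 1.
Cage c's pair has difference 1; hence R2C2 = 2.
Row 3 now contains 1, which forces R3C1 = 2.
Row 3 now contains 1; hence R3C2 = 3.
Filled in: 3 1 2 / 1 2 3 / 2 3 1.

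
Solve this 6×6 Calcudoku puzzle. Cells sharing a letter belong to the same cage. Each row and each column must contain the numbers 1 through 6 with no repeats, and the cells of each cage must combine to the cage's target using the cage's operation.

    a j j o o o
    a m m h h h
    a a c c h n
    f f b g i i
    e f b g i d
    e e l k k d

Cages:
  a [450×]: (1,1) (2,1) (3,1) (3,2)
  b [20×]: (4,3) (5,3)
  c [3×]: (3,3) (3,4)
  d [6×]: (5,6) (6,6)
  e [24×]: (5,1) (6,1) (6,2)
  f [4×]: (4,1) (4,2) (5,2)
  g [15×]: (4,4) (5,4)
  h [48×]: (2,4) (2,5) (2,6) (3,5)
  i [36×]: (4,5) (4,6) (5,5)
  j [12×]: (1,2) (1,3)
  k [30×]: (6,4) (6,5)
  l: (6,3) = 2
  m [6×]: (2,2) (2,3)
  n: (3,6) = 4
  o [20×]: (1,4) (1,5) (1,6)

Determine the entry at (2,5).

4

Cage a has product 450, leaving (3,2) = 5.
Cage n is given, leaving (3,6) = 4.
L is a freebie, which forces (6,3) = 2.
Row 1 needs a 2, and only (1,2) is open for it.
Cage j needs two cells with product 12, so (1,3) = 6.
Column 3 already has 6, leaving (2,3) = 1.
Column 3 already has 1; hence (3,3) = 3.
Row 3 already has 3; hence (3,4) = 1.
Cage f has product 4, so (4,1) = 1.
Cage f has product 4, which forces (4,2) = 4.
Row 4 already has 4, which forces (4,3) = 5.
Row 4 already has 5, leaving (4,4) = 3.
Column 2 already has 2, so (5,2) = 1.
Column 3 now contains 5; hence (5,3) = 4.
Column 4 already has 3, leaving (5,4) = 5.
Column 4 now contains 5, which forces (6,4) = 6.
Row 6 now contains 6, leaving (6,5) = 5.
Column 4 now contains 5, which forces (1,4) = 4.
The 3 cells of cage o must have product 20, so (1,5) = 1.
The 3 cells of cage o must have product 20, which forces (1,6) = 5.
1 is placed in row 2, so (2,2) = 6.
4 is placed in column 4, so (2,4) = 2.
Row 2 now contains 2, which forces (2,6) = 3.
Row 3 already has 3, so (3,1) = 6.
The 4 cells of cage h must have product 48, leaving (3,5) = 2.
Column 5 already has 2, which forces (4,5) = 6.
Row 4 already has 6, so (4,6) = 2.
Cage e needs product 24, leaving (5,1) = 2.
Cage i has product 36, leaving (5,5) = 3.
2 is placed in column 6, so (5,6) = 6.
Cage e has product 24, leaving (6,1) = 4.
Row 6 now contains 6, so (6,2) = 3.
Column 6 already has 3; hence (6,6) = 1.
Row 1 already has 5; hence (1,1) = 3.
Row 2 already has 3, so (2,1) = 5.
Row 2 already has 3, so (2,5) = 4.
Completed grid: 3 2 6 4 1 5 / 5 6 1 2 4 3 / 6 5 3 1 2 4 / 1 4 5 3 6 2 / 2 1 4 5 3 6 / 4 3 2 6 5 1.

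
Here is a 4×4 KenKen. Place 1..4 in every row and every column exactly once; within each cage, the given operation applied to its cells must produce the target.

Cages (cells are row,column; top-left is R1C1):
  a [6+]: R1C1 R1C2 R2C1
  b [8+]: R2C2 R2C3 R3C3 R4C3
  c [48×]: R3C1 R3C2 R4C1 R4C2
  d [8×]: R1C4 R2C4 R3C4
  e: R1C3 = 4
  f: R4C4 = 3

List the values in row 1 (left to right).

E is a freebie, leaving R1C3 = 4.
F is a freebie, so R4C4 = 3.
Cage b has sum 8, leaving R2C2 = 2.
The 3 cells of cage a must have sum 6, which forces R1C1 = 2.
2 is placed in row 1, leaving R1C4 = 1.
1 is placed in column 4; hence R2C4 = 4.
Column 4 now contains 4, so R3C4 = 2.
1 is placed in row 1, which forces R1C2 = 3.
The 3 cells of cage a must have sum 6, so R2C1 = 1.
Row 2 already has 1, which forces R2C3 = 3.
Column 2 now contains 3, so R3C2 = 4.
Column 3 now contains 3, which forces R3C3 = 1.
1 is placed in column 1, so R4C1 = 4.
Column 2 already has 4, so R4C2 = 1.
Cage b needs sum 8, so R4C3 = 2.
Row 3 now contains 4, which forces R3C1 = 3.
The full grid is 2 3 4 1 / 1 2 3 4 / 3 4 1 2 / 4 1 2 3.

2 3 4 1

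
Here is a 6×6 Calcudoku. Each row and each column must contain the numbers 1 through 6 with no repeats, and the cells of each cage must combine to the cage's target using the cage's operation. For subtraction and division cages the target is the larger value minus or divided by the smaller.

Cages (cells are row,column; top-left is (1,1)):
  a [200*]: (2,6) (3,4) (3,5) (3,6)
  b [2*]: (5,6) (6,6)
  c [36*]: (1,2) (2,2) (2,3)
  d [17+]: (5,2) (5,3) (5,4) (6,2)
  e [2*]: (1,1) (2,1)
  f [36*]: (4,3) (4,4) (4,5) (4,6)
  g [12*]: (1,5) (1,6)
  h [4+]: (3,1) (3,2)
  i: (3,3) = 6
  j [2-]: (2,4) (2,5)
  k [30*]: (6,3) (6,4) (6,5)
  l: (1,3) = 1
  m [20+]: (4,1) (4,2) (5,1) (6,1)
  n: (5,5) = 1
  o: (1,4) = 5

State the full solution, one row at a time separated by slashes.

Cage l is a single given cell, leaving (1,3) = 1.
O is a freebie; hence (1,4) = 5.
Cage a has product 200; hence (2,6) = 5.
Cage i is a single given cell; hence (3,3) = 6.
N is a freebie, which forces (5,5) = 1.
Row 5 now contains 1; hence (5,6) = 2.
Column 6 already has 2; hence (6,6) = 1.
Row 1 already has 1; hence (1,1) = 2.
The two cells of cage e must have product 2, which forces (2,1) = 1.
Column 1 already has 1; hence (3,1) = 3.
3 is placed in row 3, so (3,2) = 1.
Cage a needs product 200, leaving (3,4) = 2.
Cage a needs product 200, leaving (3,5) = 5.
Column 6 already has 2, so (3,6) = 4.
Cage f needs product 36, so (4,4) = 1.
Column 4 now contains 2; hence (6,4) = 3.
Row 6 already has 3, which forces (6,5) = 2.
Cage g needs two cells with product 12; hence (1,5) = 4.
Cage g's pair has product 12, leaving (1,6) = 3.
Column 5 now contains 4, which forces (2,5) = 6.
Cage m needs sum 20, leaving (4,2) = 5.
Cage f needs product 36, leaving (4,3) = 2.
Column 5 already has 6, leaving (4,5) = 3.
Column 6 now contains 3, which forces (4,6) = 6.
Column 2 now contains 5, leaving (6,2) = 4.
Row 6 already has 2, so (6,3) = 5.
Row 1 now contains 3; hence (1,2) = 6.
The 3 cells of cage c must have product 36, leaving (2,2) = 2.
Column 3 already has 2, which forces (2,3) = 3.
Row 2 already has 6; hence (2,4) = 4.
6 is placed in row 4, which forces (4,1) = 4.
Cage m has sum 20, so (5,1) = 5.
Column 2 already has 6, leaving (5,2) = 3.
Column 3 already has 3, which forces (5,3) = 4.
Column 4 already has 4, so (5,4) = 6.
Row 6 now contains 5, so (6,1) = 6.

2 6 1 5 4 3 / 1 2 3 4 6 5 / 3 1 6 2 5 4 / 4 5 2 1 3 6 / 5 3 4 6 1 2 / 6 4 5 3 2 1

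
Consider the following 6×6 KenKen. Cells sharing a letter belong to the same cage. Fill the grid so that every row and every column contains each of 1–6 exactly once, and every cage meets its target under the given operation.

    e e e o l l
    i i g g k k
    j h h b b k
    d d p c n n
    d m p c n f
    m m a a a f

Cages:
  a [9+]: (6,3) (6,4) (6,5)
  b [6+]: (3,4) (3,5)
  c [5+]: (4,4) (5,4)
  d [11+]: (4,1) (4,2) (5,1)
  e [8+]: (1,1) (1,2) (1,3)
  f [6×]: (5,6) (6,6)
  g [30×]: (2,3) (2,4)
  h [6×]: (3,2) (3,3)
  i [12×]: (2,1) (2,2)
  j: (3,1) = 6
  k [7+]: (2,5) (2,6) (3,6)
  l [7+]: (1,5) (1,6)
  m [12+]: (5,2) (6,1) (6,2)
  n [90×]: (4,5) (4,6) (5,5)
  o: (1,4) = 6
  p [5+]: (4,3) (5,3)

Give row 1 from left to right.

2 1 5 6 4 3

Cage o is a single given cell, so (1,4) = 6.
6 is placed in column 4; hence (2,4) = 5.
Cage j is a single given cell; hence (3,1) = 6.
5 is placed in row 2, leaving (2,3) = 6.
In row 3, 5 can only go at (3,5), so (3,5) = 5.
The two cells of cage b must have sum 6, so (3,4) = 1.
Cage n needs product 90, which forces (4,6) = 5.
Row 3 needs a 4, and only (3,6) is open for it.
Cage l needs two cells with sum 7, leaving (1,5) = 4.
Column 6 already has 4; hence (1,6) = 3.
Column 4 needs a 4, and only (6,4) is open for it.
The only place for 5 in column 3 is (1,3).
The only place for 1 in column 5 is (2,5).
Row 2 now contains 1, leaving (2,6) = 2.
In column 5, 2 can only go at (6,5), so (6,5) = 2.
2 is placed in row 6, leaving (6,3) = 3.
Cage h's pair has product 6, so (3,2) = 3.
Column 3 already has 3, which forces (3,3) = 2.
The two cells of cage i must have product 12, so (2,1) = 3.
3 is placed in column 2; hence (2,2) = 4.
In row 5, 2 can only go at (5,4), so (5,4) = 2.
Column 4 already has 2, so (4,4) = 3.
Row 4 already has 3, which forces (4,5) = 6.
6 is placed in column 5; hence (5,5) = 3.
The 3 cells of cage d must have sum 11; hence (4,1) = 4.
6 is placed in row 4; hence (4,2) = 2.
4 is placed in row 4, leaving (4,3) = 1.
Cage d has sum 11, which forces (5,1) = 5.
Column 3 already has 1, which forces (5,3) = 4.
Column 1 already has 5, which forces (6,1) = 1.
1 is placed in row 6, leaving (6,6) = 6.
1 is placed in column 1; hence (1,1) = 2.
Column 2 already has 2; hence (1,2) = 1.
The 3 cells of cage m must have sum 12; hence (5,2) = 6.
Column 6 now contains 6, so (5,6) = 1.
Row 6 already has 6, so (6,2) = 5.
Filled in: 2 1 5 6 4 3 / 3 4 6 5 1 2 / 6 3 2 1 5 4 / 4 2 1 3 6 5 / 5 6 4 2 3 1 / 1 5 3 4 2 6.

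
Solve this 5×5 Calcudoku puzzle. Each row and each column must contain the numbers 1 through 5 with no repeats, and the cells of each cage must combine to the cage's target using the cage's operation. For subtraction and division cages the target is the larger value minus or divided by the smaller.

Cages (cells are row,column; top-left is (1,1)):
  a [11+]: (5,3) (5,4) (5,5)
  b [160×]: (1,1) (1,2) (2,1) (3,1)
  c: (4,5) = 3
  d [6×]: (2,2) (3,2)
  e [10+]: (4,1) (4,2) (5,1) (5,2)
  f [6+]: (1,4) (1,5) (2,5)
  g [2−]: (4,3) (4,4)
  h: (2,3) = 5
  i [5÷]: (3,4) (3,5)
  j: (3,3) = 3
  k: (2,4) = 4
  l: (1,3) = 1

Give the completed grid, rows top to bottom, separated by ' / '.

Cage b needs product 160, leaving (1,2) = 4.
Cage l is a single given cell, leaving (1,3) = 1.
Cage h is a single given cell, leaving (2,3) = 5.
Cage k is a single given cell; hence (2,4) = 4.
Cage j is given, which forces (3,3) = 3.
Cage c is given; hence (4,5) = 3.
Cage b needs product 160; hence (1,1) = 5.
Cage f has sum 6; hence (1,4) = 3.
Column 5 already has 3; hence (1,5) = 2.
4 is placed in row 2, leaving (2,1) = 2.
The two cells of cage d must have product 6; hence (2,2) = 3.
Cage f has sum 6, leaving (2,5) = 1.
Cage b needs product 160, so (3,1) = 4.
Row 3 now contains 3, leaving (3,2) = 2.
Column 5 now contains 1, leaving (3,5) = 5.
Column 1 now contains 4; hence (4,1) = 1.
Row 4 already has 1, so (4,2) = 5.
Cage g's pair has difference 2, leaving (4,3) = 4.
Cage g needs two cells with difference 2, so (4,4) = 2.
Column 1 already has 1, so (5,1) = 3.
Column 2 already has 5, which forces (5,2) = 1.
4 is placed in column 3, which forces (5,3) = 2.
2 is placed in column 4; hence (5,4) = 5.
5 is placed in column 5, which forces (5,5) = 4.
Row 3 already has 5; hence (3,4) = 1.

5 4 1 3 2 / 2 3 5 4 1 / 4 2 3 1 5 / 1 5 4 2 3 / 3 1 2 5 4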